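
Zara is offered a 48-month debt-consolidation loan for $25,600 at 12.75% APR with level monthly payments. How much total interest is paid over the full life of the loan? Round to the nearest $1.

$7,213

Monthly rate = 12.75%/12 = 0.0106250; payment = 25,600 × 0.0106250 / (1 − (1+0.0106250)^−48) = $683.61.
Total paid = 48 × $683.61 = $32,813.28; interest = $32,813.28 − $25,600 = $7,213.28.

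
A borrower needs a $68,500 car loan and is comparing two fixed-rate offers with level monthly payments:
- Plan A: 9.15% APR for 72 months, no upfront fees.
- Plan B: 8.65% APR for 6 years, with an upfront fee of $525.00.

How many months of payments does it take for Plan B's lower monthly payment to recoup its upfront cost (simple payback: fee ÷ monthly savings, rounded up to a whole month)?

31 months

Plan A: at 9.15% the monthly rate is 0.0076250, so the payment is 68,500 × 0.0076250 / (1 − 1.0076250^−72) = $1,239.86.
Plan B: monthly rate = 8.65%/12 = 0.0072083; payment = 68,500 × 0.0072083 / (1 − (1+0.0072083)^−72) = $1,222.88.
Monthly savings = $1,239.86 − $1,222.88 = $16.98.
Break-even = $525.00 / $16.98 = 30.92 → 31 months.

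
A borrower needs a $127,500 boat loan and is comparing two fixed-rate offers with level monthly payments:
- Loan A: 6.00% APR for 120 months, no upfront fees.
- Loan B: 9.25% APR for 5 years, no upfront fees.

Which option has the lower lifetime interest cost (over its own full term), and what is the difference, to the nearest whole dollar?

Loan A: at 6.00% the monthly rate is 0.0050000, so the payment is 127,500 × 0.0050000 / (1 − 1.0050000^−120) = $1,415.51.
Total interest on Loan A = 120 × $1,415.51 − $127,500 = $42,361.20.
Loan B: monthly rate = 9.25%/12 = 0.0077083; payment = 127,500 × 0.0077083 / (1 − (1+0.0077083)^−60) = $2,662.19.
Total interest on Loan B = 60 × $2,662.19 − $127,500 = $32,231.40.
Loan B is lower by $10,129.80.

Loan B by $10,130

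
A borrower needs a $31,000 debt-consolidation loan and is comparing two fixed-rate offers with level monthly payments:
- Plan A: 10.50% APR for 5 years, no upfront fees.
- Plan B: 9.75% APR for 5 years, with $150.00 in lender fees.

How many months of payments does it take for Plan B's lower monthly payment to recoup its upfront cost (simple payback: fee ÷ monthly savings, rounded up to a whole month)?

14 months

Plan A: at 10.50% the monthly rate is 0.0087500, so the payment is 31,000 × 0.0087500 / (1 − 1.0087500^−60) = $666.31.
Plan B: monthly rate = 9.75%/12 = 0.0081250; payment = 31,000 × 0.0081250 / (1 − (1+0.0081250)^−60) = $654.85.
Monthly savings = $666.31 − $654.85 = $11.46.
Break-even = $150.00 / $11.46 = 13.09 → 14 months.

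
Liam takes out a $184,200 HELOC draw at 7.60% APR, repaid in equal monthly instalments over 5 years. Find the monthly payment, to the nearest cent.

$3,699.75

At 7.60% the monthly rate is 0.0063333, so the payment is 184,200 × 0.0063333 / (1 − 1.0063333^−60) = $3,699.75.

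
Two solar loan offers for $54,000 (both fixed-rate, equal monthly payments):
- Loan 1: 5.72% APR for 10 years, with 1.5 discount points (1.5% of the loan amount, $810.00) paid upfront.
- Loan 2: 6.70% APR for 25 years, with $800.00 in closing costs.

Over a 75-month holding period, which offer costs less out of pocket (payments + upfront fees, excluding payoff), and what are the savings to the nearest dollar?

Loan 2 by $16,552

Loan 1: monthly rate = 5.72%/12 = 0.0047667; payment = 54,000 × 0.0047667 / (1 − (1+0.0047667)^−120) = $591.95.
Loan 2: at 6.70% the monthly rate is 0.0055833, so the payment is 54,000 × 0.0055833 / (1 − 1.0055833^−300) = $371.39.
Over 75 months: Loan 1 costs 75 × $591.95 + $810.00 = $45,206.25; Loan 2 costs 75 × $371.39 + $800.00 = $28,654.25.
Loan 2 is cheaper by $45,206.25 − $28,654.25 = $16,552.00.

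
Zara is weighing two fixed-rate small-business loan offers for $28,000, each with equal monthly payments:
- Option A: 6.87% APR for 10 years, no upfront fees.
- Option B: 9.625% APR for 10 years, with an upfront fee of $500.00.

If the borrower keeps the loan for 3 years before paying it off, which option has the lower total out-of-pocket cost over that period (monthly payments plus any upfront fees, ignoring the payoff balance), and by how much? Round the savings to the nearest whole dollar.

Option A: monthly rate = 6.87%/12 = 0.0057250; payment = 28,000 × 0.0057250 / (1 − (1+0.0057250)^−120) = $323.23.
Option B: monthly rate = 9.625%/12 = 0.0080208; payment = 28,000 × 0.0080208 / (1 − (1+0.0080208)^−120) = $364.23.
Over 36 months: Option A costs 36 × $323.23 = $11,636.28; Option B costs 36 × $364.23 + $500.00 = $13,612.28.
Option A is cheaper by $13,612.28 − $11,636.28 = $1,976.00.

Option A by $1,976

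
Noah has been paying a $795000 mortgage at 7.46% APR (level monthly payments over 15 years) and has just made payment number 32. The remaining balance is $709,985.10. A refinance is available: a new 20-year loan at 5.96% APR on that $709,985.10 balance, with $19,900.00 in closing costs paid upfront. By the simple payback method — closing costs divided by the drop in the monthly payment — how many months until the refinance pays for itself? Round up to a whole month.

9 months

Current payment = 795,000 × 7.46%/12 / (1 − (1+0.0062167)^−180) = $7,351.69.
Refinanced payment = 709,985.10 × 0.0049667 / (1 − (1+0.0049667)^−240) = $5,070.18.
Monthly savings = $7,351.69 − $5,070.18 = $2,281.51.
Break-even = $19,900.00 / $2,281.51 = 8.72 → 9 months.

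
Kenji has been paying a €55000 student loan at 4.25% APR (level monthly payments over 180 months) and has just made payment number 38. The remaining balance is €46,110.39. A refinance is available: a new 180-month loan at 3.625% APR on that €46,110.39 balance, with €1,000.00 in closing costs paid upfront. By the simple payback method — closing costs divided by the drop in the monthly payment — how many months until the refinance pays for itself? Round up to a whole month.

13 months

Current payment = 55,000 × 4.25%/12 / (1 − (1+0.0035417)^−180) = €413.75.
Refinanced payment = 46,110.39 × 0.0030208 / (1 − (1+0.0030208)^−180) = €332.47.
Monthly savings = €413.75 − €332.47 = €81.28.
Break-even = €1,000.00 / €81.28 = 12.30 → 13 months.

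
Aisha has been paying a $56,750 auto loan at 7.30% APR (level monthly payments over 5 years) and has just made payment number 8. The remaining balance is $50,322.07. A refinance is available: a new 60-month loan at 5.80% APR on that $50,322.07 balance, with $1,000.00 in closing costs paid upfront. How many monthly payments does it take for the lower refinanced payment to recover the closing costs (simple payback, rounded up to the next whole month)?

7 months

Current payment = 56,750 × 7.3%/12 / (1 − (1+0.0060833)^−60) = $1,131.77.
Refinanced payment = 50,322.07 × 0.0048333 / (1 − (1+0.0048333)^−60) = $968.19.
Monthly savings = $1,131.77 − $968.19 = $163.58.
Break-even = $1,000.00 / $163.58 = 6.11 → 7 months.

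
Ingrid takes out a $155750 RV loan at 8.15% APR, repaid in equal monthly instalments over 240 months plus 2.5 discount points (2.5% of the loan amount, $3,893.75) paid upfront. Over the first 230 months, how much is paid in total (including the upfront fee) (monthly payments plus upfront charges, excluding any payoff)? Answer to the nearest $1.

Monthly rate = 8.15%/12 = 0.0067917; payment = 155,750 × 0.0067917 / (1 − (1+0.0067917)^−240) = $1,317.33.
Total outlay = 230 × $1,317.33 + $3,893.75 = $306,879.65.

$306,880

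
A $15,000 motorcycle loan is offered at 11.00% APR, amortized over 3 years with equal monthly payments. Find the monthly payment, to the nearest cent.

$491.08

Monthly rate = 11%/12 = 0.0091667; payment = 15,000 × 0.0091667 / (1 − (1+0.0091667)^−36) = $491.08.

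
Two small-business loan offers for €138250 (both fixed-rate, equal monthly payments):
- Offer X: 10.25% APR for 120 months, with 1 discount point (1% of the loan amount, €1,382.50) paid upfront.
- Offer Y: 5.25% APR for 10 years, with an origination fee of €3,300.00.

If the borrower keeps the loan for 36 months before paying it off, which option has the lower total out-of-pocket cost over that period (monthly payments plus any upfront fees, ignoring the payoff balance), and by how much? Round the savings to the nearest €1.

Offer X: monthly rate = 10.25%/12 = 0.0085417; payment = 138,250 × 0.0085417 / (1 − (1+0.0085417)^−120) = €1,846.18.
Offer Y: monthly rate = 5.25%/12 = 0.0043750; payment = 138,250 × 0.0043750 / (1 − (1+0.0043750)^−120) = €1,483.31.
Over 36 months: Offer X costs 36 × €1,846.18 + €1,382.50 = €67,844.98; Offer Y costs 36 × €1,483.31 + €3,300.00 = €56,699.16.
Offer Y is cheaper by €67,844.98 − €56,699.16 = €11,145.82.

Offer Y by €11,146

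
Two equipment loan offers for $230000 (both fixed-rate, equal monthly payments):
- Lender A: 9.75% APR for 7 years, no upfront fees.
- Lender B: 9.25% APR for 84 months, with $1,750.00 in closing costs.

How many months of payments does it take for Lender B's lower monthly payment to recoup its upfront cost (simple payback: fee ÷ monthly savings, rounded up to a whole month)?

Lender A: monthly rate = 9.75%/12 = 0.0081250; payment = 230,000 × 0.0081250 / (1 − (1+0.0081250)^−84) = $3,788.63.
Lender B: at 9.25% the monthly rate is 0.0077083, so the payment is 230,000 × 0.0077083 / (1 − 1.0077083^−84) = $3,729.74.
Monthly savings = $3,788.63 − $3,729.74 = $58.89.
Break-even = $1,750.00 / $58.89 = 29.72 → 30 months.

30 months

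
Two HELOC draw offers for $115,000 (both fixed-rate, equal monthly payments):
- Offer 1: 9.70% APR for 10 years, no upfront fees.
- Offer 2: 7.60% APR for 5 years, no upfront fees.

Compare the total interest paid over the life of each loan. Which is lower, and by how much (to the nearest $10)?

Offer 2 by $41,490

Offer 1: at 9.70% the monthly rate is 0.0080833, so the payment is 115,000 × 0.0080833 / (1 − 1.0080833^−120) = $1,500.69.
Total interest on Offer 1 = 120 × $1,500.69 − $115,000 = $65,082.80.
Offer 2: monthly rate = 7.6%/12 = 0.0063333; payment = 115,000 × 0.0063333 / (1 − (1+0.0063333)^−60) = $2,309.83.
Total interest on Offer 2 = 60 × $2,309.83 − $115,000 = $23,589.80.
Offer 2 is lower by $41,493.00.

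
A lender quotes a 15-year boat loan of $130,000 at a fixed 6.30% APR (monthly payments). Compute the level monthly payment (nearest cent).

Monthly rate = 6.3%/12 = 0.0052500; payment = 130,000 × 0.0052500 / (1 − (1+0.0052500)^−180) = $1,118.20.

$1,118.20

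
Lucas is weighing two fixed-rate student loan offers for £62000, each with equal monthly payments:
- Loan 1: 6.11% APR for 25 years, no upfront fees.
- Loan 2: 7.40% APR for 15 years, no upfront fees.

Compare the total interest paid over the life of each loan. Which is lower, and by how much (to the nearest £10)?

Loan 2 by £18,270

Loan 1: at 6.11% the monthly rate is 0.0050917, so the payment is 62,000 × 0.0050917 / (1 − 1.0050917^−300) = £403.65.
Total interest on Loan 1 = 300 × £403.65 − £62,000 = £59,095.00.
Loan 2: monthly rate = 7.4%/12 = 0.0061667; payment = 62,000 × 0.0061667 / (1 − (1+0.0061667)^−180) = £571.23.
Total interest on Loan 2 = 180 × £571.23 − £62,000 = £40,821.40.
Loan 2 is lower by £18,273.60.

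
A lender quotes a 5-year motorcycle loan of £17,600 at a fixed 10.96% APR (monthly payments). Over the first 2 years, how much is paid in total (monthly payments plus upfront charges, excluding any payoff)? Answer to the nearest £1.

£9,176

At 10.96% the monthly rate is 0.0091333, so the payment is 17,600 × 0.0091333 / (1 − 1.0091333^−60) = £382.32.
Total outlay = 24 × £382.32 = £9,175.68.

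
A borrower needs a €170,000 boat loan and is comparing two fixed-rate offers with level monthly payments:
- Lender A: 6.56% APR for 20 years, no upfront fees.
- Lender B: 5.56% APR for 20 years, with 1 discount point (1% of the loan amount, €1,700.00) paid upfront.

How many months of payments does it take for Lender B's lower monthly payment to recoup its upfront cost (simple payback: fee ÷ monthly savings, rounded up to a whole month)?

Lender A: monthly rate = 6.56%/12 = 0.0054667; payment = 170,000 × 0.0054667 / (1 − (1+0.0054667)^−240) = €1,273.49.
Lender B: monthly rate = 5.56%/12 = 0.0046333; payment = 170,000 × 0.0046333 / (1 − (1+0.0046333)^−240) = €1,175.18.
Monthly savings = €1,273.49 − €1,175.18 = €98.31.
Break-even = €1,700.00 / €98.31 = 17.29 → 18 months.

18 months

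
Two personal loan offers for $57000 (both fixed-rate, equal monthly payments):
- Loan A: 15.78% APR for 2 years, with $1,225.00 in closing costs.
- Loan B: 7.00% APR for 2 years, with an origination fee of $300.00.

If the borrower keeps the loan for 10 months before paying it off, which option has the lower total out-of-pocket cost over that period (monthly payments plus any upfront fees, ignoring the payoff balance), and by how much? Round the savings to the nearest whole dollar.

Loan A: at 15.78% the monthly rate is 0.0131500, so the payment is 57,000 × 0.0131500 / (1 − 1.0131500^−24) = $2,784.91.
Loan B: at 7.00% the monthly rate is 0.0058333, so the payment is 57,000 × 0.0058333 / (1 − 1.0058333^−24) = $2,552.04.
Over 10 months: Loan A costs 10 × $2,784.91 + $1,225.00 = $29,074.10; Loan B costs 10 × $2,552.04 + $300.00 = $25,820.40.
Loan B is cheaper by $29,074.10 − $25,820.40 = $3,253.70.

Loan B by $3,254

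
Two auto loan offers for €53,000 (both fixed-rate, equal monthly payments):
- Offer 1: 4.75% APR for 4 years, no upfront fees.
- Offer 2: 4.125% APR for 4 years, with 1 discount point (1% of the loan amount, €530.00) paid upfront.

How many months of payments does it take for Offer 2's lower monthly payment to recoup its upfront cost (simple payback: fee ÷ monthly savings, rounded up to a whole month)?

Offer 1: monthly rate = 4.75%/12 = 0.0039583; payment = 53,000 × 0.0039583 / (1 − (1+0.0039583)^−48) = €1,214.56.
Offer 2: monthly rate = 4.125%/12 = 0.0034375; payment = 53,000 × 0.0034375 / (1 − (1+0.0034375)^−48) = €1,199.66.
Monthly savings = €1,214.56 − €1,199.66 = €14.90.
Break-even = €530.00 / €14.90 = 35.57 → 36 months.

36 months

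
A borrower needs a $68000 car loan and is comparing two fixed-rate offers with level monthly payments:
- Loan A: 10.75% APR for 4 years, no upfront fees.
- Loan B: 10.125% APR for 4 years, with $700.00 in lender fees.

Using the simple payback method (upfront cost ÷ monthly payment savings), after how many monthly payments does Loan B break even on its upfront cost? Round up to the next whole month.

35 months

Loan A: at 10.75% the monthly rate is 0.0089583, so the payment is 68,000 × 0.0089583 / (1 − 1.0089583^−48) = $1,749.25.
Loan B: at 10.125% the monthly rate is 0.0084375, so the payment is 68,000 × 0.0084375 / (1 − 1.0084375^−48) = $1,728.74.
Monthly savings = $1,749.25 − $1,728.74 = $20.51.
Break-even = $700.00 / $20.51 = 34.13 → 35 months.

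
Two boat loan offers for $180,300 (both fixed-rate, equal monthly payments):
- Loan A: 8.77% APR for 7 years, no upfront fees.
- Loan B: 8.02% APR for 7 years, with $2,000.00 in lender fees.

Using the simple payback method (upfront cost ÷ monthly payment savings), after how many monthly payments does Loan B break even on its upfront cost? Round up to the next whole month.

Loan A: at 8.77% the monthly rate is 0.0073083, so the payment is 180,300 × 0.0073083 / (1 − 1.0073083^−84) = $2,879.86.
Loan B: at 8.02% the monthly rate is 0.0066833, so the payment is 180,300 × 0.0066833 / (1 − 1.0066833^−84) = $2,811.99.
Monthly savings = $2,879.86 − $2,811.99 = $67.87.
Break-even = $2,000.00 / $67.87 = 29.47 → 30 months.

30 months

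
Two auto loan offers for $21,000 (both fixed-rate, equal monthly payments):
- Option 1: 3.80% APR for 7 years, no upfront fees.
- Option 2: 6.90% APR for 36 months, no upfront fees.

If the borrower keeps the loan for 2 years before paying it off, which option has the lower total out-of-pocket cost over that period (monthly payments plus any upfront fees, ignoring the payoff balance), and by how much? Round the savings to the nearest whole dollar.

Option 1: at 3.80% the monthly rate is 0.0031667, so the payment is 21,000 × 0.0031667 / (1 − 1.0031667^−84) = $285.12.
Option 2: monthly rate = 6.9%/12 = 0.0057500; payment = 21,000 × 0.0057500 / (1 − (1+0.0057500)^−36) = $647.46.
Over 24 months: Option 1 costs 24 × $285.12 = $6,842.88; Option 2 costs 24 × $647.46 = $15,539.04.
Option 1 is cheaper by $15,539.04 − $6,842.88 = $8,696.16.

Option 1 by $8,696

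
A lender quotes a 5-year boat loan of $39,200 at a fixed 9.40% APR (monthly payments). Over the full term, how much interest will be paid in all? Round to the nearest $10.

$10,080

Monthly rate = 9.4%/12 = 0.0078333; payment = 39,200 × 0.0078333 / (1 − (1+0.0078333)^−60) = $821.36.
Total paid = 60 × $821.36 = $49,281.60; interest = $49,281.60 − $39,200 = $10,081.60.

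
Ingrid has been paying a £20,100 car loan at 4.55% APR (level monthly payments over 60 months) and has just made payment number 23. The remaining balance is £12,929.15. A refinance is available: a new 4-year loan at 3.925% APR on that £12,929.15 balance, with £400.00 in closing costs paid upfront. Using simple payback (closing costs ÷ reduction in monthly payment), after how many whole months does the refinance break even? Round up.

5 months

Current payment = 20,100 × 4.55%/12 / (1 − (1+0.0037917)^−60) = £375.18.
Refinanced payment = 12,929.15 × 0.0032708 / (1 − (1+0.0032708)^−48) = £291.49.
Monthly savings = £375.18 − £291.49 = £83.69.
Break-even = £400.00 / £83.69 = 4.78 → 5 months.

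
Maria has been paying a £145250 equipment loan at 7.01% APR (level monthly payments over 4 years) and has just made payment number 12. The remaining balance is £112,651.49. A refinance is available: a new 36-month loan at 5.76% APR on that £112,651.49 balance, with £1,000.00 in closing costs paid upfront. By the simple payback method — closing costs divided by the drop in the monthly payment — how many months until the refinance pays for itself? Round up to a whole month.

16 months

Current payment = 145,250 × 7.01%/12 / (1 − (1+0.0058417)^−48) = £3,478.87.
Refinanced payment = 112,651.49 × 0.0048000 / (1 − (1+0.0048000)^−36) = £3,414.84.
Monthly savings = £3,478.87 − £3,414.84 = £64.03.
Break-even = £1,000.00 / £64.03 = 15.62 → 16 months.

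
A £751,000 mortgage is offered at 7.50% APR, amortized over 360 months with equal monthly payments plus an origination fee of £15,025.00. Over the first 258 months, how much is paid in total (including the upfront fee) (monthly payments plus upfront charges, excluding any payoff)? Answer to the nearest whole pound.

Monthly rate = 7.5%/12 = 0.0062500; payment = 751,000 × 0.0062500 / (1 − (1+0.0062500)^−360) = £5,251.10.
Total outlay = 258 × £5,251.10 + £15,025.00 = £1,369,808.80.

£1,369,809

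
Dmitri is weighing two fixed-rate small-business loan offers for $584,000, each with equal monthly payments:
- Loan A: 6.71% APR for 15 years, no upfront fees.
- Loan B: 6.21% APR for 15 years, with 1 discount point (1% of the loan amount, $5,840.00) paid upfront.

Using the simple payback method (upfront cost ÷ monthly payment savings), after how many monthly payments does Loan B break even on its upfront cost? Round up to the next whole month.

Loan A: monthly rate = 6.71%/12 = 0.0055917; payment = 584,000 × 0.0055917 / (1 − (1+0.0055917)^−180) = $5,154.93.
Loan B: at 6.21% the monthly rate is 0.0051750, so the payment is 584,000 × 0.0051750 / (1 − 1.0051750^−180) = $4,994.63.
Monthly savings = $5,154.93 − $4,994.63 = $160.30.
Break-even = $5,840.00 / $160.30 = 36.43 → 37 months.

37 months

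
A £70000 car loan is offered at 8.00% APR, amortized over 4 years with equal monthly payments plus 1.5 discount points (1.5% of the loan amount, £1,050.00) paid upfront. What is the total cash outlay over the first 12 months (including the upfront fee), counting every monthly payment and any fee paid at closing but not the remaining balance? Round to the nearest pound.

Monthly rate = 8%/12 = 0.0066667; payment = 70,000 × 0.0066667 / (1 − (1+0.0066667)^−48) = £1,708.90.
Total outlay = 12 × £1,708.90 + £1,050.00 = £21,556.80.

£21,557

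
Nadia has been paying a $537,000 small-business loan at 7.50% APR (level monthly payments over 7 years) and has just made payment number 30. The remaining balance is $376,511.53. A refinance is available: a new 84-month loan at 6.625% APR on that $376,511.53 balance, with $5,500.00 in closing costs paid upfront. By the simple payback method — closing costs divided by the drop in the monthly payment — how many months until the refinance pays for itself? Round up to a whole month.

Current payment = 537,000 × 7.5%/12 / (1 − (1+0.0062500)^−84) = $8,236.65.
Refinanced payment = 376,511.53 × 0.0055208 / (1 − (1+0.0055208)^−84) = $5,613.80.
Monthly savings = $8,236.65 − $5,613.80 = $2,622.85.
Break-even = $5,500.00 / $2,622.85 = 2.10 → 3 months.

3 months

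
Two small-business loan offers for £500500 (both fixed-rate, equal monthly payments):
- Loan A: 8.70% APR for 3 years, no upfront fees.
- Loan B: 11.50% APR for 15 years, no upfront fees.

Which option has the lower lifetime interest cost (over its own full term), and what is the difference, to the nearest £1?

Loan A by £481,967

Loan A: monthly rate = 8.7%/12 = 0.0072500; payment = 500,500 × 0.0072500 / (1 − (1+0.0072500)^−36) = £15,845.98.
Total interest on Loan A = 36 × £15,845.98 − £500,500 = £69,955.28.
Loan B: at 11.50% the monthly rate is 0.0095833, so the payment is 500,500 × 0.0095833 / (1 − 1.0095833^−180) = £5,846.79.
Total interest on Loan B = 180 × £5,846.79 − £500,500 = £551,922.20.
Loan A is lower by £481,966.92.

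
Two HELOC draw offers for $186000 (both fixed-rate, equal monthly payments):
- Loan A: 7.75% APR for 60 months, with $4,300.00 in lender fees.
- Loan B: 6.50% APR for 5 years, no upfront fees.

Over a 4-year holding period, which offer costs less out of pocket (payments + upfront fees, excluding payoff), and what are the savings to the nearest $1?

Loan B by $9,575

Loan A: at 7.75% the monthly rate is 0.0064583, so the payment is 186,000 × 0.0064583 / (1 − 1.0064583^−60) = $3,749.19.
Loan B: monthly rate = 6.5%/12 = 0.0054167; payment = 186,000 × 0.0054167 / (1 − (1+0.0054167)^−60) = $3,639.30.
Over 48 months: Loan A costs 48 × $3,749.19 + $4,300.00 = $184,261.12; Loan B costs 48 × $3,639.30 = $174,686.40.
Loan B is cheaper by $184,261.12 − $174,686.40 = $9,574.72.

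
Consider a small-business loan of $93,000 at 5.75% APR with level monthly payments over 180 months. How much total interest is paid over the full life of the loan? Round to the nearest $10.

Monthly rate = 5.75%/12 = 0.0047917; payment = 93,000 × 0.0047917 / (1 − (1+0.0047917)^−180) = $772.28.
Total paid = 180 × $772.28 = $139,010.40; interest = $139,010.40 − $93,000 = $46,010.40.

$46,010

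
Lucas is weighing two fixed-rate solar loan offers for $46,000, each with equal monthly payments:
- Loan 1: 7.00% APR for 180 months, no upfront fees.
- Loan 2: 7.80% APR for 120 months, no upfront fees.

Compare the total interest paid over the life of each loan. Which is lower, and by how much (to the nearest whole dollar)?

Loan 1: at 7.00% the monthly rate is 0.0058333, so the payment is 46,000 × 0.0058333 / (1 − 1.0058333^−180) = $413.46.
Total interest on Loan 1 = 180 × $413.46 − $46,000 = $28,422.80.
Loan 2: monthly rate = 7.8%/12 = 0.0065000; payment = 46,000 × 0.0065000 / (1 − (1+0.0065000)^−120) = $553.26.
Total interest on Loan 2 = 120 × $553.26 − $46,000 = $20,391.20.
Loan 2 is lower by $8,031.60.

Loan 2 by $8,032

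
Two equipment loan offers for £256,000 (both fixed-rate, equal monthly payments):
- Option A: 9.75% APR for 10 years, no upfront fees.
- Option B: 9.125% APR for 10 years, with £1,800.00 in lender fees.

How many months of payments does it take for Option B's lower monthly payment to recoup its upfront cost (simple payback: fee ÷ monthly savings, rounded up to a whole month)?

21 months

Option A: at 9.75% the monthly rate is 0.0081250, so the payment is 256,000 × 0.0081250 / (1 − 1.0081250^−120) = £3,347.72.
Option B: monthly rate = 9.125%/12 = 0.0076042; payment = 256,000 × 0.0076042 / (1 − (1+0.0076042)^−120) = £3,260.24.
Monthly savings = £3,347.72 − £3,260.24 = £87.48.
Break-even = £1,800.00 / £87.48 = 20.58 → 21 months.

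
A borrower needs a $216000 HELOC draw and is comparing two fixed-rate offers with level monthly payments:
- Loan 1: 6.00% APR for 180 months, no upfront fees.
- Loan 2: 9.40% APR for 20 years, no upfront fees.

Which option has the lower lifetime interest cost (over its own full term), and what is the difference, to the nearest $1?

Loan 1: at 6.00% the monthly rate is 0.0050000, so the payment is 216,000 × 0.0050000 / (1 − 1.0050000^−180) = $1,822.73.
Total interest on Loan 1 = 180 × $1,822.73 − $216,000 = $112,091.40.
Loan 2: monthly rate = 9.4%/12 = 0.0078333; payment = 216,000 × 0.0078333 / (1 − (1+0.0078333)^−240) = $1,999.32.
Total interest on Loan 2 = 240 × $1,999.32 − $216,000 = $263,836.80.
Loan 1 is lower by $151,745.40.

Loan 1 by $151,745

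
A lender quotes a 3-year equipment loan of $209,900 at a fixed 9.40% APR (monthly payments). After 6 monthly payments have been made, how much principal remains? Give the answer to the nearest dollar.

With monthly rate i = 9.4%/12 = 0.0078333, the balance after k of n payments is P · [(1+i)^n − (1+i)^k] / [(1+i)^n − 1].
(1+0.0078333)^36 = 1.32432280 and (1+0.0078333)^6 = 1.04793009, so the balance is 209,900 × (1.32432280 − 1.04793009) / (1.32432280 − 1) = $178,879.90.

$178,880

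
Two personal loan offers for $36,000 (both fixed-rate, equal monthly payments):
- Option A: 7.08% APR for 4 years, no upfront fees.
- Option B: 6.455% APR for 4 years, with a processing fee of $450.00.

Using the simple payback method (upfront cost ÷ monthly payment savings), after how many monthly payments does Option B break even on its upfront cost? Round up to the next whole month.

44 months

Option A: monthly rate = 7.08%/12 = 0.0059000; payment = 36,000 × 0.0059000 / (1 − (1+0.0059000)^−48) = $863.40.
Option B: at 6.455% the monthly rate is 0.0053792, so the payment is 36,000 × 0.0053792 / (1 − 1.0053792^−48) = $852.99.
Monthly savings = $863.40 − $852.99 = $10.41.
Break-even = $450.00 / $10.41 = 43.23 → 44 months.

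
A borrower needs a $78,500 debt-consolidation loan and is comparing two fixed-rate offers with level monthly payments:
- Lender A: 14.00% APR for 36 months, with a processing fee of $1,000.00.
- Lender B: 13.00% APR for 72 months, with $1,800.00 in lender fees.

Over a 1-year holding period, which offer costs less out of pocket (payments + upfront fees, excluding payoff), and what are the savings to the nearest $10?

Lender A: at 14.00% the monthly rate is 0.0116667, so the payment is 78,500 × 0.0116667 / (1 − 1.0116667^−36) = $2,682.94.
Lender B: monthly rate = 13%/12 = 0.0108333; payment = 78,500 × 0.0108333 / (1 − (1+0.0108333)^−72) = $1,575.82.
Over 12 months: Lender A costs 12 × $2,682.94 + $1,000.00 = $33,195.28; Lender B costs 12 × $1,575.82 + $1,800.00 = $20,709.84.
Lender B is cheaper by $33,195.28 − $20,709.84 = $12,485.44.

Lender B by $12,490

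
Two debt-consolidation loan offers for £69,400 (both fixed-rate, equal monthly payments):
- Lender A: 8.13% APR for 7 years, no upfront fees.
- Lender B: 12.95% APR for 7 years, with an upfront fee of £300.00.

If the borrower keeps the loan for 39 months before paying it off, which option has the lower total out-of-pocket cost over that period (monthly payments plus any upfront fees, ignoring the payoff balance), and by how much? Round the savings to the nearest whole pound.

Lender A by £7,104

Lender A: monthly rate = 8.13%/12 = 0.0067750; payment = 69,400 × 0.0067750 / (1 − (1+0.0067750)^−84) = £1,086.18.
Lender B: at 12.95% the monthly rate is 0.0107917, so the payment is 69,400 × 0.0107917 / (1 − 1.0107917^−84) = £1,260.64.
Over 39 months: Lender A costs 39 × £1,086.18 = £42,361.02; Lender B costs 39 × £1,260.64 + £300.00 = £49,464.96.
Lender A is cheaper by £49,464.96 − £42,361.02 = £7,103.94.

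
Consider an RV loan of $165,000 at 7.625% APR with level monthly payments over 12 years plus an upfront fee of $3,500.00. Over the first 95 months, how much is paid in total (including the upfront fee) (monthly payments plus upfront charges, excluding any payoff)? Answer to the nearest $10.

Monthly rate = 7.625%/12 = 0.0063542; payment = 165,000 × 0.0063542 / (1 − (1+0.0063542)^−144) = $1,752.30.
Total outlay = 95 × $1,752.30 + $3,500.00 = $169,968.50.

$169,970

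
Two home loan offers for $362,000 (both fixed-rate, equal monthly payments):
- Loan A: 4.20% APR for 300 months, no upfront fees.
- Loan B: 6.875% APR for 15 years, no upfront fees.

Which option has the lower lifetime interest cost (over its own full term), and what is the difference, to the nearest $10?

Loan A: monthly rate = 4.2%/12 = 0.0035000; payment = 362,000 × 0.0035000 / (1 − (1+0.0035000)^−300) = $1,950.97.
Total interest on Loan A = 300 × $1,950.97 − $362,000 = $223,291.00.
Loan B: monthly rate = 6.875%/12 = 0.0057292; payment = 362,000 × 0.0057292 / (1 − (1+0.0057292)^−180) = $3,228.51.
Total interest on Loan B = 180 × $3,228.51 − $362,000 = $219,131.80.
Loan B is lower by $4,159.20.

Loan B by $4,160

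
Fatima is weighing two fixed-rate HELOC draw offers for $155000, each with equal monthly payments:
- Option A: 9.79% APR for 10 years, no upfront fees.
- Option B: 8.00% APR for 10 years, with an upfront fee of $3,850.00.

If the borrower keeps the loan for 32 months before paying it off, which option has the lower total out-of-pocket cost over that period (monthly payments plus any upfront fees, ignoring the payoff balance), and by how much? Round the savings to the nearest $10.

Option B by $940

Option A: monthly rate = 9.79%/12 = 0.0081583; payment = 155,000 × 0.0081583 / (1 − (1+0.0081583)^−120) = $2,030.35.
Option B: monthly rate = 8%/12 = 0.0066667; payment = 155,000 × 0.0066667 / (1 − (1+0.0066667)^−120) = $1,880.58.
Over 32 months: Option A costs 32 × $2,030.35 = $64,971.20; Option B costs 32 × $1,880.58 + $3,850.00 = $64,028.56.
Option B is cheaper by $64,971.20 − $64,028.56 = $942.64.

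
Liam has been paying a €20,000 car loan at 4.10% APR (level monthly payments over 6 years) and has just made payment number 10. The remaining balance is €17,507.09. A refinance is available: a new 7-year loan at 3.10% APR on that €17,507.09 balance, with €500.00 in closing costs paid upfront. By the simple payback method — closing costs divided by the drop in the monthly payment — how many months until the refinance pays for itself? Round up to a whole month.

Current payment = 20,000 × 4.1%/12 / (1 − (1+0.0034167)^−72) = €313.82.
Refinanced payment = 17,507.09 × 0.0025833 / (1 − (1+0.0025833)^−84) = €232.12.
Monthly savings = €313.82 − €232.12 = €81.70.
Break-even = €500.00 / €81.70 = 6.12 → 7 months.

7 months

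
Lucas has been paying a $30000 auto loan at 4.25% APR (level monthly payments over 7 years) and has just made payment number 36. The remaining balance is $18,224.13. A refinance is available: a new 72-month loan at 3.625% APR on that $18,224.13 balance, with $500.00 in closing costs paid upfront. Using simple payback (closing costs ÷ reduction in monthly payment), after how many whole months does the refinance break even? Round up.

4 months

Current payment = 30,000 × 4.25%/12 / (1 − (1+0.0035417)^−84) = $413.53.
Refinanced payment = 18,224.13 × 0.0030208 / (1 − (1+0.0030208)^−72) = $282.02.
Monthly savings = $413.53 − $282.02 = $131.51.
Break-even = $500.00 / $131.51 = 3.80 → 4 months.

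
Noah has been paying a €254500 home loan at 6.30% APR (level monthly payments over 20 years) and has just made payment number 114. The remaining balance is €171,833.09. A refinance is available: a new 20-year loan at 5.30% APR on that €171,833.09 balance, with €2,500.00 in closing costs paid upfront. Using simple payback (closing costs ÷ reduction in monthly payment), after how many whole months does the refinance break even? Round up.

Current payment = 254,500 × 6.3%/12 / (1 − (1+0.0052500)^−240) = €1,867.64.
Refinanced payment = 171,833.09 × 0.0044167 / (1 − (1+0.0044167)^−240) = €1,162.69.
Monthly savings = €1,867.64 − €1,162.69 = €704.95.
Break-even = €2,500.00 / €704.95 = 3.55 → 4 months.

4 months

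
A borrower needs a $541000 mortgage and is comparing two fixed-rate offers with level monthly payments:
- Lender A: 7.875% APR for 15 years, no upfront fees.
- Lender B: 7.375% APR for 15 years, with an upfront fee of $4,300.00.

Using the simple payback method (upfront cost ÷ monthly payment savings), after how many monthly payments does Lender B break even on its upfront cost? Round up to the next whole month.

Lender A: at 7.875% the monthly rate is 0.0065625, so the payment is 541,000 × 0.0065625 / (1 − 1.0065625^−180) = $5,131.11.
Lender B: at 7.375% the monthly rate is 0.0061458, so the payment is 541,000 × 0.0061458 / (1 − 1.0061458^−180) = $4,976.79.
Monthly savings = $5,131.11 − $4,976.79 = $154.32.
Break-even = $4,300.00 / $154.32 = 27.86 → 28 months.

28 months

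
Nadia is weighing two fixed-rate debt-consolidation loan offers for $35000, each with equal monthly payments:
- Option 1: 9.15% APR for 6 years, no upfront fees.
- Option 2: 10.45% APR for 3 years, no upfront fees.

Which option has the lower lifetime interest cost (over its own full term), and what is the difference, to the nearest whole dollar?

Option 2 by $4,689

Option 1: at 9.15% the monthly rate is 0.0076250, so the payment is 35,000 × 0.0076250 / (1 − 1.0076250^−72) = $633.50.
Total interest on Option 1 = 72 × $633.50 − $35,000 = $10,612.00.
Option 2: monthly rate = 10.45%/12 = 0.0087083; payment = 35,000 × 0.0087083 / (1 − (1+0.0087083)^−36) = $1,136.76.
Total interest on Option 2 = 36 × $1,136.76 − $35,000 = $5,923.36.
Option 2 is lower by $4,688.64.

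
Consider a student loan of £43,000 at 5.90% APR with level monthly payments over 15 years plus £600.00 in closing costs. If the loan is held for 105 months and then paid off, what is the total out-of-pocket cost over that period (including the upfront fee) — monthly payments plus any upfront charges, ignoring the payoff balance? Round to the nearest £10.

£38,460

At 5.90% the monthly rate is 0.0049167, so the payment is 43,000 × 0.0049167 / (1 − 1.0049167^−180) = £360.54.
Total outlay = 105 × £360.54 + £600.00 = £38,456.70.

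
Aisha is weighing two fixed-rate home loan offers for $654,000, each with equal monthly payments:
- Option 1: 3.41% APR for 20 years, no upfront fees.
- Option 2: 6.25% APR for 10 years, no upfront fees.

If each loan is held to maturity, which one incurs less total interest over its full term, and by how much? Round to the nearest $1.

Option 2 by $21,888

Option 1: monthly rate = 3.41%/12 = 0.0028417; payment = 654,000 × 0.0028417 / (1 − (1+0.0028417)^−240) = $3,762.76.
Total interest on Option 1 = 240 × $3,762.76 − $654,000 = $249,062.40.
Option 2: monthly rate = 6.25%/12 = 0.0052083; payment = 654,000 × 0.0052083 / (1 − (1+0.0052083)^−120) = $7,343.12.
Total interest on Option 2 = 120 × $7,343.12 − $654,000 = $227,174.40.
Option 2 is lower by $21,888.00.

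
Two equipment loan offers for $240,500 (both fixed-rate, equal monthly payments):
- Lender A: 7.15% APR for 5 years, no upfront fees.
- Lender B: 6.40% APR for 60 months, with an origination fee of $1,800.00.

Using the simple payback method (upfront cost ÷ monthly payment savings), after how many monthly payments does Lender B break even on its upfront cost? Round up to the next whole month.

22 months

Lender A: at 7.15% the monthly rate is 0.0059583, so the payment is 240,500 × 0.0059583 / (1 − 1.0059583^−60) = $4,779.23.
Lender B: at 6.40% the monthly rate is 0.0053333, so the payment is 240,500 × 0.0053333 / (1 − 1.0053333^−60) = $4,694.40.
Monthly savings = $4,779.23 − $4,694.40 = $84.83.
Break-even = $1,800.00 / $84.83 = 21.22 → 22 months.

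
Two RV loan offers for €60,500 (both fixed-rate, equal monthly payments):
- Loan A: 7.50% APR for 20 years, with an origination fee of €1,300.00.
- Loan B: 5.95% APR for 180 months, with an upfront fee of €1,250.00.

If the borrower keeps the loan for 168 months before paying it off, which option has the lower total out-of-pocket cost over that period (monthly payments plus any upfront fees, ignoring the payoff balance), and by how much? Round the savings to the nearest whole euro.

Loan A: at 7.50% the monthly rate is 0.0062500, so the payment is 60,500 × 0.0062500 / (1 − 1.0062500^−240) = €487.38.
Loan B: monthly rate = 5.95%/12 = 0.0049583; payment = 60,500 × 0.0049583 / (1 − (1+0.0049583)^−180) = €508.90.
Over 168 months: Loan A costs 168 × €487.38 + €1,300.00 = €83,179.84; Loan B costs 168 × €508.90 + €1,250.00 = €86,745.20.
Loan A is cheaper by €86,745.20 − €83,179.84 = €3,565.36.

Loan A by €3,565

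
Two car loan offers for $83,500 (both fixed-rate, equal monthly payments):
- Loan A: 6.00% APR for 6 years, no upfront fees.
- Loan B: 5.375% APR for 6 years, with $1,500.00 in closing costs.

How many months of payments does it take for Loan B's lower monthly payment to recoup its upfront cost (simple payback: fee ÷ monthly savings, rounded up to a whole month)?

62 months

Loan A: at 6.00% the monthly rate is 0.0050000, so the payment is 83,500 × 0.0050000 / (1 − 1.0050000^−72) = $1,383.84.
Loan B: at 5.375% the monthly rate is 0.0044792, so the payment is 83,500 × 0.0044792 / (1 − 1.0044792^−72) = $1,359.33.
Monthly savings = $1,383.84 − $1,359.33 = $24.51.
Break-even = $1,500.00 / $24.51 = 61.20 → 62 months.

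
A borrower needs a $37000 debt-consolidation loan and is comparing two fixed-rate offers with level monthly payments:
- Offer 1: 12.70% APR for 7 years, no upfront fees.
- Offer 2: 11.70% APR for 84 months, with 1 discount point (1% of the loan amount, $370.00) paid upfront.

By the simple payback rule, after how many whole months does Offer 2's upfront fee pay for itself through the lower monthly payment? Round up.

Offer 1: monthly rate = 12.7%/12 = 0.0105833; payment = 37,000 × 0.0105833 / (1 − (1+0.0105833)^−84) = $667.08.
Offer 2: at 11.70% the monthly rate is 0.0097500, so the payment is 37,000 × 0.0097500 / (1 − 1.0097500^−84) = $647.23.
Monthly savings = $667.08 − $647.23 = $19.85.
Break-even = $370.00 / $19.85 = 18.64 → 19 months.

19 months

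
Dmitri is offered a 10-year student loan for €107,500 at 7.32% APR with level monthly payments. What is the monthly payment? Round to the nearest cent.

€1,265.97

Monthly rate = 7.32%/12 = 0.0061000; payment = 107,500 × 0.0061000 / (1 − (1+0.0061000)^−120) = €1,265.97.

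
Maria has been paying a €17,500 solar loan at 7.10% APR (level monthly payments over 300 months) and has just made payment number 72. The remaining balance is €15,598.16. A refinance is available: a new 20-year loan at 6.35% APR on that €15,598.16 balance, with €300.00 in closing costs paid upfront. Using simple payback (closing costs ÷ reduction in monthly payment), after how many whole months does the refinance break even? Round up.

Current payment = 17,500 × 7.1%/12 / (1 − (1+0.0059167)^−300) = €124.80.
Refinanced payment = 15,598.16 × 0.0052917 / (1 − (1+0.0052917)^−240) = €114.92.
Monthly savings = €124.80 − €114.92 = €9.88.
Break-even = €300.00 / €9.88 = 30.36 → 31 months.

31 months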